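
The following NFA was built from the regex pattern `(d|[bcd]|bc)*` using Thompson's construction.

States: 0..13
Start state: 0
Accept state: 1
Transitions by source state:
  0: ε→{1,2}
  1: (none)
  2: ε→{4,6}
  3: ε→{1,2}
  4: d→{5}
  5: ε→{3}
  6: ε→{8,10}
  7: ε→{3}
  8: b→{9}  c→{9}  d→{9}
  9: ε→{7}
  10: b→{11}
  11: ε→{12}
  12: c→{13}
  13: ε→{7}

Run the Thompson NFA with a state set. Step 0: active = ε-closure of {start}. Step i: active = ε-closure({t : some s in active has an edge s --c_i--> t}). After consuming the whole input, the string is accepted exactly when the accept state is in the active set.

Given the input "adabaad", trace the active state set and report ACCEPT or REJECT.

S₀ = ε-closure({0}) = {0,1,2,4,6,8,10}
'a' @ 1: {}  — no active states
rest 'dabaad' ignored (set empty)
after full input: {}  (accept=1 not in)

Answer: REJECT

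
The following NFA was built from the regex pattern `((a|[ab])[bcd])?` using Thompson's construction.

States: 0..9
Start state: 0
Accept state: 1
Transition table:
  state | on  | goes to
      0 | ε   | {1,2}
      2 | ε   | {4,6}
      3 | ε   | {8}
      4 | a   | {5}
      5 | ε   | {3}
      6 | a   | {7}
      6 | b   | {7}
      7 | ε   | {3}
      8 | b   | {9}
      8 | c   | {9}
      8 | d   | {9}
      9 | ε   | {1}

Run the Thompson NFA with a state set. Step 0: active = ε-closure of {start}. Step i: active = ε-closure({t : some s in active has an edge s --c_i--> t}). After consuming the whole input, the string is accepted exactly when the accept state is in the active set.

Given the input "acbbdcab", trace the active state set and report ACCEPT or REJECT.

Answer: REJECT

Steps:
initial (ε-close {0}): {0,1,2,4,6}
'a' @ 1: {3,5,7,8}
'c' @ 2: {1,9}  ✓accept
'b' @ 3: {}  — state set empty
rest 'bdcab' ignored (set empty)
final: {}; accept 1 not in set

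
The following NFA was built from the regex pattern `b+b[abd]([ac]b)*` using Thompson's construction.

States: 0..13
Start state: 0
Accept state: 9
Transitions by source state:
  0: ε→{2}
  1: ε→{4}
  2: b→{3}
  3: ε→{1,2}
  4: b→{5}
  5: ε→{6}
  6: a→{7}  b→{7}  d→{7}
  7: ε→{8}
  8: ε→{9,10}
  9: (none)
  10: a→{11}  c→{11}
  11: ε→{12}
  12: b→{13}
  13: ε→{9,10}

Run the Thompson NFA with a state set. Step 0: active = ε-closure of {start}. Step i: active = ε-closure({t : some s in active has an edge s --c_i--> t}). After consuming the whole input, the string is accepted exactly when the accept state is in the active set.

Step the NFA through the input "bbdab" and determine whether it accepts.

Answer: ACCEPT

Trace:
initial (ε-close {0}): {0,2}
'b' @ 1: {1,2,3,4}
'b' @ 2: {1,2,3,4,5,6}
'd' @ 3: {7,8,9,10}  ✓accept
'a' @ 4: {11,12}
'b' @ 5: {9,10,13}  ✓accept
end set {9,10,13} — state 9 in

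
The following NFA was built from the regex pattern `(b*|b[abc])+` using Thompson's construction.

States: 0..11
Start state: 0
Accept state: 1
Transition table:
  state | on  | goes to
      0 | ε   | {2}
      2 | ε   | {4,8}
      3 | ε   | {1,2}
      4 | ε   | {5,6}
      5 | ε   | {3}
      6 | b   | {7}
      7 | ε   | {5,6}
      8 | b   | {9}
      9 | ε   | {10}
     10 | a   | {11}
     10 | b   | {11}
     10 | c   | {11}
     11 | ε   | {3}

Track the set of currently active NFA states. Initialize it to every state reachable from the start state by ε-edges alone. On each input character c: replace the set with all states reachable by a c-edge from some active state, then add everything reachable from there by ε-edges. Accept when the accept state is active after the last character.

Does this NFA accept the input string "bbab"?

initial (ε-close {0}): {0,1,2,3,4,5,6,8}
'b' @ 1: {1,2,3,4,5,6,7,8,9,10}  ✓accept
'b' @ 2: {1,2,3,4,5,6,7,8,9,10,11}  ✓accept
'a' @ 3: {1,2,3,4,5,6,8,11}  ✓accept
'b' @ 4: {1,2,3,4,5,6,7,8,9,10}  ✓accept
end set {1,2,3,4,5,6,7,8,9,10} — state 1 in

Answer: ACCEPT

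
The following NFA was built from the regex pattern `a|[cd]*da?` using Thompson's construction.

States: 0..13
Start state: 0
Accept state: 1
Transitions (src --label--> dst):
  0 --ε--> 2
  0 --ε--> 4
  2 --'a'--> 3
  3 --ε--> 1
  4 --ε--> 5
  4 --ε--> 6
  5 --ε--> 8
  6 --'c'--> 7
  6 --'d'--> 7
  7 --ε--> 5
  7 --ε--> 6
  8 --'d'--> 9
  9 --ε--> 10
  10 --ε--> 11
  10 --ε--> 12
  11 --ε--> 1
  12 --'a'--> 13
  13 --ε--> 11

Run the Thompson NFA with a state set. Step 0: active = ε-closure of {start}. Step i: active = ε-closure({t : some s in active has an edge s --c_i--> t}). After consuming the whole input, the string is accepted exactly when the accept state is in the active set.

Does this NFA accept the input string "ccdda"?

Answer: ACCEPT

Steps:
initial (ε-close {0}): {0,2,4,5,6,8}
'c' @ 1: {5,6,7,8}
'c' @ 2: {5,6,7,8}
'd' @ 3: {1,5,6,7,8,9,10,11,12}  [accepting]
'd' @ 4: {1,5,6,7,8,9,10,11,12}  [accepting]
'a' @ 5: {1,11,13}  [accepting]
final: {1,11,13}; accept 1 in set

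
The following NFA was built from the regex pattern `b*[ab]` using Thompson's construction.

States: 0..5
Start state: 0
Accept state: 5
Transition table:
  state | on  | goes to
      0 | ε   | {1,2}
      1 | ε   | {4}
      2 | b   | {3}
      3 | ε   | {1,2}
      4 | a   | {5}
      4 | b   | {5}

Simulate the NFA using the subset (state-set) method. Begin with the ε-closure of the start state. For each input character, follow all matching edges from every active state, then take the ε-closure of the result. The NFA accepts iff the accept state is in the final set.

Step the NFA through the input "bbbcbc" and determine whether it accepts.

initial (ε-close {0}): {0,1,2,4}
'b' @ 1: {1,2,3,4,5}  ✓accept
'b' @ 2: {1,2,3,4,5}  ✓accept
'b' @ 3: {1,2,3,4,5}  ✓accept
'c' @ 4: {}  — no active states
rest 'bc' ignored (set empty)
end set {} — state 5 not in

Answer: REJECT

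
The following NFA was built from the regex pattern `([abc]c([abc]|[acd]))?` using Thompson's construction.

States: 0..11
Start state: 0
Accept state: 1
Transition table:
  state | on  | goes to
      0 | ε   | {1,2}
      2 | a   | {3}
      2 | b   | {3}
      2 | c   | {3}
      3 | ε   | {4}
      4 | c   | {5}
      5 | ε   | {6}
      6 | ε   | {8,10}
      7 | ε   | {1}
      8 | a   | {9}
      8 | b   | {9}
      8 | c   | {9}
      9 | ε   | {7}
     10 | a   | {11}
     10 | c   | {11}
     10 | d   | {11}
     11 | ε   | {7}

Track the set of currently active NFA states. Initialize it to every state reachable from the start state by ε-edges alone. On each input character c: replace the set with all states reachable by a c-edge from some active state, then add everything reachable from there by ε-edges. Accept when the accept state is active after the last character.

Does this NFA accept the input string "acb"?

initial (ε-close {0}): {0,1,2}
'a' @ 1: {3,4}
'c' @ 2: {5,6,8,10}
'b' @ 3: {1,7,9}  [accepting]
end set {1,7,9} — state 1 in

Answer: ACCEPT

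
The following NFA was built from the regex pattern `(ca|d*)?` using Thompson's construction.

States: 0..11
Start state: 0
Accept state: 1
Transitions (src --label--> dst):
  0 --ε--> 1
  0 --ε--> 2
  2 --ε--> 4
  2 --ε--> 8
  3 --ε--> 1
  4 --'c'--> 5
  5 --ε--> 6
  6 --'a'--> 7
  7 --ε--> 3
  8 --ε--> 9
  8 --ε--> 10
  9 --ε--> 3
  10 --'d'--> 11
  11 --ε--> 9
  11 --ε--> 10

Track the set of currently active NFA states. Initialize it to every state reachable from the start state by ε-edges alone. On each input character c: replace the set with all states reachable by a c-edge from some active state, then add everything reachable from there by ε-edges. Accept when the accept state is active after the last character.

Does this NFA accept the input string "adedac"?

start: ε-closure({0}) = {0,1,2,3,4,8,9,10}
'a' @ 1: {}  — dead — no transitions
rest 'dedac' ignored (set empty)
final: {}; accept 1 not in set

Answer: REJECT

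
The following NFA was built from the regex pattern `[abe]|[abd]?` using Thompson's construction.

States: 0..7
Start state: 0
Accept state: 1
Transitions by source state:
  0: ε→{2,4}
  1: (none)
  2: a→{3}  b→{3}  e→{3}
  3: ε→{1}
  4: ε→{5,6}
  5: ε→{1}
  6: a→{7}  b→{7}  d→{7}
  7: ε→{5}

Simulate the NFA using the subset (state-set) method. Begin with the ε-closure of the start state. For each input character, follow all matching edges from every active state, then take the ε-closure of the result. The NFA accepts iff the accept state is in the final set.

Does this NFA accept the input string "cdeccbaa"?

Answer: REJECT

Derivation:
initial (ε-close {0}): {0,1,2,4,5,6}
'c' @ 1: {}  — state set empty
rest 'deccbaa' ignored (set empty)
end set {} — state 1 not in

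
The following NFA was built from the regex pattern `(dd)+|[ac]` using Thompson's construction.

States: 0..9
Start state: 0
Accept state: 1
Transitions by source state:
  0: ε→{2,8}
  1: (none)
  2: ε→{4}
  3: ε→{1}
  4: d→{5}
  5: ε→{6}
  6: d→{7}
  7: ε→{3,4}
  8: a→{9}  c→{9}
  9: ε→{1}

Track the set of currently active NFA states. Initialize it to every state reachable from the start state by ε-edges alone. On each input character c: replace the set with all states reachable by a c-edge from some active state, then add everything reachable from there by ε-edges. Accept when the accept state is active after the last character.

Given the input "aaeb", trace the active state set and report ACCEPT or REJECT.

Answer: REJECT

Trace:
start: ε-closure({0}) = {0,2,4,8}
'a' @ 1: {1,9}  (accept∈set)
'a' @ 2: {}  — state set empty
rest 'eb' ignored (set empty)
final: {}; accept 1 not in set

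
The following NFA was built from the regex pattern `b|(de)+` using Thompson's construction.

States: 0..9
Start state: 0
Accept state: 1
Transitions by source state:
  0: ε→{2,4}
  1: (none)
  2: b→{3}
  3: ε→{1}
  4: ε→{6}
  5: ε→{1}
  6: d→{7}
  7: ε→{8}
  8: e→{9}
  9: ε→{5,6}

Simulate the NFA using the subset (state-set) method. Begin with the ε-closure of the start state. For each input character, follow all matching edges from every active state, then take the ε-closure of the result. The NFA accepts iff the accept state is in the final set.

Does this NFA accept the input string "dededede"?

Answer: ACCEPT

Derivation:
initial (ε-close {0}): {0,2,4,6}
'd' @ 1: {7,8}
'e' @ 2: {1,5,6,9}  (accept∈set)
'd' @ 3: {7,8}
'e' @ 4: {1,5,6,9}  (accept∈set)
'd' @ 5: {7,8}
'e' @ 6: {1,5,6,9}  (accept∈set)
'd' @ 7: {7,8}
'e' @ 8: {1,5,6,9}  (accept∈set)
end set {1,5,6,9} — state 1 in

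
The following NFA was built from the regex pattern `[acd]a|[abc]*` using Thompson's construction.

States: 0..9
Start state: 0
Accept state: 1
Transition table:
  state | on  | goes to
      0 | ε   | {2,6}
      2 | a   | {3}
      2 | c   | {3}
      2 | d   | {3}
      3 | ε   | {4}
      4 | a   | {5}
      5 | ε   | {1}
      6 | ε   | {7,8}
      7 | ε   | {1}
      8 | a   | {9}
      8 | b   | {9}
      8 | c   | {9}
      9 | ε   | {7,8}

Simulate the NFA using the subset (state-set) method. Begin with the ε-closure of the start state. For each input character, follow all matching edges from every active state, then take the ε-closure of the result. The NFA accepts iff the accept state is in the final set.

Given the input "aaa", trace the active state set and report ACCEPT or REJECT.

Answer: ACCEPT

Steps:
initial (ε-close {0}): {0,1,2,6,7,8}
'a' @ 1: {1,3,4,7,8,9}  (accept∈set)
'a' @ 2: {1,5,7,8,9}  (accept∈set)
'a' @ 3: {1,7,8,9}  (accept∈set)
end set {1,7,8,9} — state 1 in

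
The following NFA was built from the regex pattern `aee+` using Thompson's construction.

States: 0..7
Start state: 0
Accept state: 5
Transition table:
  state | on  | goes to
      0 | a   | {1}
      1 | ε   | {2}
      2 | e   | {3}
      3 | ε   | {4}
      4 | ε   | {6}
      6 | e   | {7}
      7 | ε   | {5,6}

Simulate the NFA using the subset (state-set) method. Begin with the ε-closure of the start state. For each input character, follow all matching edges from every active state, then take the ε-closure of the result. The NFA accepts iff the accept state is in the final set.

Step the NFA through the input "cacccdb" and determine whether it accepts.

initial (ε-close {0}): {0}
'c' @ 1: {}  — dead — no transitions
rest 'acccdb' ignored (set empty)
end set {} — state 5 not in

Answer: REJECT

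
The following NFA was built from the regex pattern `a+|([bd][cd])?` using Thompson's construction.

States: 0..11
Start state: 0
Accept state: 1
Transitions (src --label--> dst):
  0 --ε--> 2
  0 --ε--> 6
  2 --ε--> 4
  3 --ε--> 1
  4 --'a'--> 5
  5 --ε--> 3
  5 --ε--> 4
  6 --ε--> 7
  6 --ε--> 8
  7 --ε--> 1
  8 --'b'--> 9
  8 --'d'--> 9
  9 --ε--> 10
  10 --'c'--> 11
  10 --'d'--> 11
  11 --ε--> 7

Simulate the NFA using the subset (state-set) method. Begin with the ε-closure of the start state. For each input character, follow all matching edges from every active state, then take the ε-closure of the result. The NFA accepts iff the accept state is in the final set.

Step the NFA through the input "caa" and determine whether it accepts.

Answer: REJECT

Derivation:
start: ε-closure({0}) = {0,1,2,4,6,7,8}
'c' @ 1: {}  — dead — no transitions
rest 'aa' ignored (set empty)
after full input: {}  (accept=1 not in)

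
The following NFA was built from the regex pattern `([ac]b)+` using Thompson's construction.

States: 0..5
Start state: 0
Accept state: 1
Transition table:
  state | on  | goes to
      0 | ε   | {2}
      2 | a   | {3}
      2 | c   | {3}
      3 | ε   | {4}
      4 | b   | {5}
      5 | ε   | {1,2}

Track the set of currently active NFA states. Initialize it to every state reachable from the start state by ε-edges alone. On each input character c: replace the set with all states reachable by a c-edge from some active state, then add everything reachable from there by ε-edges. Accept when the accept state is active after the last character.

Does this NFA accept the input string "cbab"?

start: ε-closure({0}) = {0,2}
'c' @ 1: {3,4}
'b' @ 2: {1,2,5}  (accept∈set)
'a' @ 3: {3,4}
'b' @ 4: {1,2,5}  (accept∈set)
after full input: {1,2,5}  (accept=1 in)

Answer: ACCEPT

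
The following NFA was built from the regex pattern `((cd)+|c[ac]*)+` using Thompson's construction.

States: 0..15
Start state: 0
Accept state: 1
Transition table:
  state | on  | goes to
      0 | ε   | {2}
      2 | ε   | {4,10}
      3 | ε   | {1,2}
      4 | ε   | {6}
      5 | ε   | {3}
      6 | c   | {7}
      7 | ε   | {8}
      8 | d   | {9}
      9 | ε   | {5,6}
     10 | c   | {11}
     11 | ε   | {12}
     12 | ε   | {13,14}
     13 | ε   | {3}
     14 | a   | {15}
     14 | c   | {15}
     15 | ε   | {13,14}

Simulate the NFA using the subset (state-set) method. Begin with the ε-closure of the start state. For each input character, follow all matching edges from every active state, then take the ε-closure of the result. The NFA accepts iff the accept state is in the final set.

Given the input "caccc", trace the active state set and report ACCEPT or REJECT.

S₀ = ε-closure({0}) = {0,2,4,6,10}
'c' @ 1: {1,2,3,4,6,7,8,10,11,12,13,14}  [accepting]
'a' @ 2: {1,2,3,4,6,10,13,14,15}  [accepting]
'c' @ 3: {1,2,3,4,6,7,8,10,11,12,13,14,15}  [accepting]
'c' @ 4: {1,2,3,4,6,7,8,10,11,12,13,14,15}  [accepting]
'c' @ 5: {1,2,3,4,6,7,8,10,11,12,13,14,15}  [accepting]
end set {1,2,3,4,6,7,8,10,11,12,13,14,15} — state 1 in

Answer: ACCEPT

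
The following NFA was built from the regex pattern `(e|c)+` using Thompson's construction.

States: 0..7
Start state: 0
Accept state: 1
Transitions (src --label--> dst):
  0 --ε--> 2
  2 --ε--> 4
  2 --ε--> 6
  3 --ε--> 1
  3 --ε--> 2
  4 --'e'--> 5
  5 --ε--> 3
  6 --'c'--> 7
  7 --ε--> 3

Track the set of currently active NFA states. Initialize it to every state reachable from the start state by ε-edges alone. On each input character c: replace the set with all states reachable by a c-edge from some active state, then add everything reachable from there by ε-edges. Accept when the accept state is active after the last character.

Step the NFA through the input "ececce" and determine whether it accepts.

Answer: ACCEPT

Steps:
S₀ = ε-closure({0}) = {0,2,4,6}
'e' @ 1: {1,2,3,4,5,6}  [accepting]
'c' @ 2: {1,2,3,4,6,7}  [accepting]
'e' @ 3: {1,2,3,4,5,6}  [accepting]
'c' @ 4: {1,2,3,4,6,7}  [accepting]
'c' @ 5: {1,2,3,4,6,7}  [accepting]
'e' @ 6: {1,2,3,4,5,6}  [accepting]
final: {1,2,3,4,5,6}; accept 1 in set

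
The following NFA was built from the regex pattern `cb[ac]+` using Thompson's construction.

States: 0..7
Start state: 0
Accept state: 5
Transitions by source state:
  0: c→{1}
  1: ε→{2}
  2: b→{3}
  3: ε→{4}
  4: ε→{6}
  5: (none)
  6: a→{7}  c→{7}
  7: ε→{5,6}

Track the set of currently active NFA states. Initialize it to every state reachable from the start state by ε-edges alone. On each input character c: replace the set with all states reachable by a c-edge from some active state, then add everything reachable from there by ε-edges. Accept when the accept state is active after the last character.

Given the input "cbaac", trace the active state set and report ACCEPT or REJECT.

start: ε-closure({0}) = {0}
'c' @ 1: {1,2}
'b' @ 2: {3,4,6}
'a' @ 3: {5,6,7}  ✓accept
'a' @ 4: {5,6,7}  ✓accept
'c' @ 5: {5,6,7}  ✓accept
after full input: {5,6,7}  (accept=5 in)

Answer: ACCEPT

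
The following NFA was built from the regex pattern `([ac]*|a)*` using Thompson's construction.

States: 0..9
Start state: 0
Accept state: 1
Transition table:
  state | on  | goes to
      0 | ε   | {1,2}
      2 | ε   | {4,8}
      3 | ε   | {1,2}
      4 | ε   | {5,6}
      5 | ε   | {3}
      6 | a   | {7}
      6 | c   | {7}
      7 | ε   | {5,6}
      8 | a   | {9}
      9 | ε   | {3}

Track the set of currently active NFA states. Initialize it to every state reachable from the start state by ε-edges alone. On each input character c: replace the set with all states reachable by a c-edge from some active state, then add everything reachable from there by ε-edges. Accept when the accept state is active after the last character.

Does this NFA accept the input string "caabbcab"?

Answer: REJECT

Trace:
start: ε-closure({0}) = {0,1,2,3,4,5,6,8}
'c' @ 1: {1,2,3,4,5,6,7,8}  ✓accept
'a' @ 2: {1,2,3,4,5,6,7,8,9}  ✓accept
'a' @ 3: {1,2,3,4,5,6,7,8,9}  ✓accept
'b' @ 4: {}  — state set empty
rest 'bcab' ignored (set empty)
end set {} — state 1 not in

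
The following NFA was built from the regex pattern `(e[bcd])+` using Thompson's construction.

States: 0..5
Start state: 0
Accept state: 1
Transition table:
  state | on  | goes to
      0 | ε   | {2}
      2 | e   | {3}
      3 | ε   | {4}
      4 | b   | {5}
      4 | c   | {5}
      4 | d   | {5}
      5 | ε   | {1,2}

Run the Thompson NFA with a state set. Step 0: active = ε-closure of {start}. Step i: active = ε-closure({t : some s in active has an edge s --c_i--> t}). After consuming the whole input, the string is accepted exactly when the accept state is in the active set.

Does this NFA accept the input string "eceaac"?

Answer: REJECT

Derivation:
S₀ = ε-closure({0}) = {0,2}
'e' @ 1: {3,4}
'c' @ 2: {1,2,5}  (accept∈set)
'e' @ 3: {3,4}
'a' @ 4: {}  — no active states
rest 'ac' ignored (set empty)
end set {} — state 1 not in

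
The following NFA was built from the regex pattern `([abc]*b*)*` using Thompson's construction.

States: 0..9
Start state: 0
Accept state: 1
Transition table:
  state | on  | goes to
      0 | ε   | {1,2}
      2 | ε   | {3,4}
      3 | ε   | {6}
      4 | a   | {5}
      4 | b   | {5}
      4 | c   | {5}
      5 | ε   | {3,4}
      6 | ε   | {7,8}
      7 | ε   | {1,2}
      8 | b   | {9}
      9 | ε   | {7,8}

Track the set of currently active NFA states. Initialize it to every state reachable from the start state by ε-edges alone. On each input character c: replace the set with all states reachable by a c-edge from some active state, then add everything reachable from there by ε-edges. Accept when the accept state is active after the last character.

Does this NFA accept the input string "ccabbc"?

Answer: ACCEPT

Steps:
S₀ = ε-closure({0}) = {0,1,2,3,4,6,7,8}
'c' @ 1: {1,2,3,4,5,6,7,8}  [accepting]
'c' @ 2: {1,2,3,4,5,6,7,8}  [accepting]
'a' @ 3: {1,2,3,4,5,6,7,8}  [accepting]
'b' @ 4: {1,2,3,4,5,6,7,8,9}  [accepting]
'b' @ 5: {1,2,3,4,5,6,7,8,9}  [accepting]
'c' @ 6: {1,2,3,4,5,6,7,8}  [accepting]
after full input: {1,2,3,4,5,6,7,8}  (accept=1 in)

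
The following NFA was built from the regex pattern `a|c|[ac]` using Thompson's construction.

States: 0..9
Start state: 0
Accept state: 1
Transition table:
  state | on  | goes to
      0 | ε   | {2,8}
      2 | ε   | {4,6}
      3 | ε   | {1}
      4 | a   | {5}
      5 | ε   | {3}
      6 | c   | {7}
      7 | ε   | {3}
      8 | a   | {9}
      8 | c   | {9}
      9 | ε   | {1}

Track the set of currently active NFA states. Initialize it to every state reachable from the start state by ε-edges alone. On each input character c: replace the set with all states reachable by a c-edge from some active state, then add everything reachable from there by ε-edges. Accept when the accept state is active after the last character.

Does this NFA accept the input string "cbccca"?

initial (ε-close {0}): {0,2,4,6,8}
'c' @ 1: {1,3,7,9}  (accept∈set)
'b' @ 2: {}  — state set empty
rest 'ccca' ignored (set empty)
end set {} — state 1 not in

Answer: REJECT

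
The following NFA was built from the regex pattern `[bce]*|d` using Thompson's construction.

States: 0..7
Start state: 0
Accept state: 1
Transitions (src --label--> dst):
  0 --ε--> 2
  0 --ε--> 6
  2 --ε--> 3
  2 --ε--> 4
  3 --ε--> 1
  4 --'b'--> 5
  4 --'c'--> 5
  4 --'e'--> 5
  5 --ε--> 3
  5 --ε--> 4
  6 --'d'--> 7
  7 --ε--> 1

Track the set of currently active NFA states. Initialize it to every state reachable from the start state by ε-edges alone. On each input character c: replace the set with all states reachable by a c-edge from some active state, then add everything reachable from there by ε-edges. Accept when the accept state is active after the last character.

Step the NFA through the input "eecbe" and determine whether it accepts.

start: ε-closure({0}) = {0,1,2,3,4,6}
'e' @ 1: {1,3,4,5}  (accept∈set)
'e' @ 2: {1,3,4,5}  (accept∈set)
'c' @ 3: {1,3,4,5}  (accept∈set)
'b' @ 4: {1,3,4,5}  (accept∈set)
'e' @ 5: {1,3,4,5}  (accept∈set)
end set {1,3,4,5} — state 1 in

Answer: ACCEPT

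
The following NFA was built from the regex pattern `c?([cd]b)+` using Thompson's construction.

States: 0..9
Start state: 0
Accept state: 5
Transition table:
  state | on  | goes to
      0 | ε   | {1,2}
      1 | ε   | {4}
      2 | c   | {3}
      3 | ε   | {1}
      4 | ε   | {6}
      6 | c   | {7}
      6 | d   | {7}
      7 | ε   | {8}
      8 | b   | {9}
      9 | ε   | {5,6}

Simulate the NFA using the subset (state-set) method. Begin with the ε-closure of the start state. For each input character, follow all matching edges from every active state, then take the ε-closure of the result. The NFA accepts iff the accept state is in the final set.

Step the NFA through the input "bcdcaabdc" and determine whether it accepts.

S₀ = ε-closure({0}) = {0,1,2,4,6}
'b' @ 1: {}  — state set empty
rest 'cdcaabdc' ignored (set empty)
end set {} — state 5 not in

Answer: REJECT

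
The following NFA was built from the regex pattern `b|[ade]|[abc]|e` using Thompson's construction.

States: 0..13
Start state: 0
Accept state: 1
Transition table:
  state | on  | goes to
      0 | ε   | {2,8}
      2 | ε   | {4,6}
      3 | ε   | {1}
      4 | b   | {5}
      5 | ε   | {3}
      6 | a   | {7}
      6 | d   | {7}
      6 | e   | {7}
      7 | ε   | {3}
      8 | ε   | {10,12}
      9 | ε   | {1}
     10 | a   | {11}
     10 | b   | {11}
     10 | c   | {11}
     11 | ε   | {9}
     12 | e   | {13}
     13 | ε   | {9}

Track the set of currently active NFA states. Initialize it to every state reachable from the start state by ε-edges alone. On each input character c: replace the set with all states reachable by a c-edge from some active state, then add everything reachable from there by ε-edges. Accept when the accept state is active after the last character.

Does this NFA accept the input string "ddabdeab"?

S₀ = ε-closure({0}) = {0,2,4,6,8,10,12}
'd' @ 1: {1,3,7}  [accepting]
'd' @ 2: {}  — state set empty
rest 'abdeab' ignored (set empty)
final: {}; accept 1 not in set

Answer: REJECT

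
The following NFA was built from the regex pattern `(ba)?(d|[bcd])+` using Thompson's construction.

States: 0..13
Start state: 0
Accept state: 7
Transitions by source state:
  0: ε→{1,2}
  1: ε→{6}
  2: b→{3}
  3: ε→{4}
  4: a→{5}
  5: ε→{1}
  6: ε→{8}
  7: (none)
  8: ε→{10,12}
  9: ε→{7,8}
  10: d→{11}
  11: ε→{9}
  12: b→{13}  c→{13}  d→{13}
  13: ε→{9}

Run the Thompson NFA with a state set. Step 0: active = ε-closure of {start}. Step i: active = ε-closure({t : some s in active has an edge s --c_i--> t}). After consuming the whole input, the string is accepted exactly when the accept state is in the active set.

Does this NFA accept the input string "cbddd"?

initial (ε-close {0}): {0,1,2,6,8,10,12}
'c' @ 1: {7,8,9,10,12,13}  [accepting]
'b' @ 2: {7,8,9,10,12,13}  [accepting]
'd' @ 3: {7,8,9,10,11,12,13}  [accepting]
'd' @ 4: {7,8,9,10,11,12,13}  [accepting]
'd' @ 5: {7,8,9,10,11,12,13}  [accepting]
end set {7,8,9,10,11,12,13} — state 7 in

Answer: ACCEPT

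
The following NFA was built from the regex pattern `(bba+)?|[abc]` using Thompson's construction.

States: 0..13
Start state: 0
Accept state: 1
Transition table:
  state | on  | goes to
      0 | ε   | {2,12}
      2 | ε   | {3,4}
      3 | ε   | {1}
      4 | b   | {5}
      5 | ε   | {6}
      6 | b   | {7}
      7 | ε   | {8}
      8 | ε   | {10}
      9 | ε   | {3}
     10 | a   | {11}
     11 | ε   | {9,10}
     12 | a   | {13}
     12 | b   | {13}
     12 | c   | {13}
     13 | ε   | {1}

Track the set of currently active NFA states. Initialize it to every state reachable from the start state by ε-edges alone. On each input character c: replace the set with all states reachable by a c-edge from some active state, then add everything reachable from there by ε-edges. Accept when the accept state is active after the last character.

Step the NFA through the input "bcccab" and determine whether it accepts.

start: ε-closure({0}) = {0,1,2,3,4,12}
'b' @ 1: {1,5,6,13}  (accept∈set)
'c' @ 2: {}  — dead — no transitions
rest 'ccab' ignored (set empty)
end set {} — state 1 not in

Answer: REJECT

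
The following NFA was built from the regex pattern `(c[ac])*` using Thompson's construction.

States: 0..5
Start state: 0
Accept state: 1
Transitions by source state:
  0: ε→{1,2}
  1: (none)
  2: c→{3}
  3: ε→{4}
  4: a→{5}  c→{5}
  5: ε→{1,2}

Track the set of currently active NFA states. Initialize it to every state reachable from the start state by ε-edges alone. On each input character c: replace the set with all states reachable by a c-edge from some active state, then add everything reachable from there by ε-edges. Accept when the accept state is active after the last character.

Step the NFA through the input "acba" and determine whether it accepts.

Answer: REJECT

Derivation:
S₀ = ε-closure({0}) = {0,1,2}
'a' @ 1: {}  — no active states
rest 'cba' ignored (set empty)
end set {} — state 1 not in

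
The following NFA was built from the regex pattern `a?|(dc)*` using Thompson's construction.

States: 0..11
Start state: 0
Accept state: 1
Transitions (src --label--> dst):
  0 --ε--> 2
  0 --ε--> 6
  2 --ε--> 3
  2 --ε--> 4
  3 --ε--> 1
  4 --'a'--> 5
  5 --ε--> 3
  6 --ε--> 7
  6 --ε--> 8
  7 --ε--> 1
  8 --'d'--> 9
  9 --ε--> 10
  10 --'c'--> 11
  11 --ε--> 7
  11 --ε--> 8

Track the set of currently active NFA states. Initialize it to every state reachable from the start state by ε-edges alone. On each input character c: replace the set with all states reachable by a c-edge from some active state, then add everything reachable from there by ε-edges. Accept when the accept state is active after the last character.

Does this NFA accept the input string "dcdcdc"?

S₀ = ε-closure({0}) = {0,1,2,3,4,6,7,8}
'd' @ 1: {9,10}
'c' @ 2: {1,7,8,11}  (accept∈set)
'd' @ 3: {9,10}
'c' @ 4: {1,7,8,11}  (accept∈set)
'd' @ 5: {9,10}
'c' @ 6: {1,7,8,11}  (accept∈set)
end set {1,7,8,11} — state 1 in

Answer: ACCEPT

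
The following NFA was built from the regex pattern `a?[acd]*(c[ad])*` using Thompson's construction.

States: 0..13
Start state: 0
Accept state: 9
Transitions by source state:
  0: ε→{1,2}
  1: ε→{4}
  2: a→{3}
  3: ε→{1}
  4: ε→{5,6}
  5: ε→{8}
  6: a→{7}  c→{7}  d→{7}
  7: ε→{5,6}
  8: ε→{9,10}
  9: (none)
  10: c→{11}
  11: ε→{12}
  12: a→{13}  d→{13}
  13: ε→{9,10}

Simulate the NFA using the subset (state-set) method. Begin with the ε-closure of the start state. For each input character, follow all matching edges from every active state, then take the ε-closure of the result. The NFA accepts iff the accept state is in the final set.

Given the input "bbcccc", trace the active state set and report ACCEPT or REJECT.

S₀ = ε-closure({0}) = {0,1,2,4,5,6,8,9,10}
'b' @ 1: {}  — state set empty
rest 'bcccc' ignored (set empty)
end set {} — state 9 not in

Answer: REJECT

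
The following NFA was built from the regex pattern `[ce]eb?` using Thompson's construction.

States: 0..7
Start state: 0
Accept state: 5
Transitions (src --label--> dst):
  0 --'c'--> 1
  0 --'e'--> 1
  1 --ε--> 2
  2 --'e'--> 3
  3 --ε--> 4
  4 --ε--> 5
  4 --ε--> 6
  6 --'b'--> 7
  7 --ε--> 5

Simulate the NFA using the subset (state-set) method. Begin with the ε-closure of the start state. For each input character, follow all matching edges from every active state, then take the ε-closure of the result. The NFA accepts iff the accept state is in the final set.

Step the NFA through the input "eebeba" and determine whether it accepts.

S₀ = ε-closure({0}) = {0}
'e' @ 1: {1,2}
'e' @ 2: {3,4,5,6}  ✓accept
'b' @ 3: {5,7}  ✓accept
'e' @ 4: {}  — state set empty
rest 'ba' ignored (set empty)
final: {}; accept 5 not in set

Answer: REJECT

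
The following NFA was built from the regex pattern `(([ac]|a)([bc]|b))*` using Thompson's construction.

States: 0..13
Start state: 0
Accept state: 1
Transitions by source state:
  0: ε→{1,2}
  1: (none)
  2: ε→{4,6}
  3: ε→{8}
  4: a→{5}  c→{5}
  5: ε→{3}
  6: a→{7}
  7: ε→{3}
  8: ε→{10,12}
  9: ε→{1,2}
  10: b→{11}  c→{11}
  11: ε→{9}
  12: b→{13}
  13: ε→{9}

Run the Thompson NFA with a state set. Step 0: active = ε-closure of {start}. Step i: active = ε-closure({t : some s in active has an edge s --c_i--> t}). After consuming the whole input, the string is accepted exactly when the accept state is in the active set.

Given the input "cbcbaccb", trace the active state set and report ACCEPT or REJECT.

Answer: ACCEPT

Steps:
start: ε-closure({0}) = {0,1,2,4,6}
'c' @ 1: {3,5,8,10,12}
'b' @ 2: {1,2,4,6,9,11,13}  (accept∈set)
'c' @ 3: {3,5,8,10,12}
'b' @ 4: {1,2,4,6,9,11,13}  (accept∈set)
'a' @ 5: {3,5,7,8,10,12}
'c' @ 6: {1,2,4,6,9,11}  (accept∈set)
'c' @ 7: {3,5,8,10,12}
'b' @ 8: {1,2,4,6,9,11,13}  (accept∈set)
after full input: {1,2,4,6,9,11,13}  (accept=1 in)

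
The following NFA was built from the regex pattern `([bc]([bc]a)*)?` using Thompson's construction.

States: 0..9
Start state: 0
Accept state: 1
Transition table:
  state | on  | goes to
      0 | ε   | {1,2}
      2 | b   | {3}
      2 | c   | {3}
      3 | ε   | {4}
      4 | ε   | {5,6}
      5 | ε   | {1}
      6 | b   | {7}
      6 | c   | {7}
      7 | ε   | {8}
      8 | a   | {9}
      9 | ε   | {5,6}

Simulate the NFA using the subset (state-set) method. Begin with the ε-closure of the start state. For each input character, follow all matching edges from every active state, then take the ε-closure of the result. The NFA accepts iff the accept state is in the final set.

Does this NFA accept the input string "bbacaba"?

Answer: ACCEPT

Steps:
initial (ε-close {0}): {0,1,2}
'b' @ 1: {1,3,4,5,6}  [accepting]
'b' @ 2: {7,8}
'a' @ 3: {1,5,6,9}  [accepting]
'c' @ 4: {7,8}
'a' @ 5: {1,5,6,9}  [accepting]
'b' @ 6: {7,8}
'a' @ 7: {1,5,6,9}  [accepting]
end set {1,5,6,9} — state 1 in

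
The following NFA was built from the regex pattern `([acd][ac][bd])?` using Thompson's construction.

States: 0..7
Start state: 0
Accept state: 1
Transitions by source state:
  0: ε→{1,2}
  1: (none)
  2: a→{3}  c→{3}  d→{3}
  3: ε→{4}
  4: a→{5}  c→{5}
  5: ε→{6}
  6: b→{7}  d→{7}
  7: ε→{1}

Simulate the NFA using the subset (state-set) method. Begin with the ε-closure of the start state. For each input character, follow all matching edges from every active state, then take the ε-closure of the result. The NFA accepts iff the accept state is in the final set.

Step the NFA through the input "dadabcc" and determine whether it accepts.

Answer: REJECT

Trace:
initial (ε-close {0}): {0,1,2}
'd' @ 1: {3,4}
'a' @ 2: {5,6}
'd' @ 3: {1,7}  ✓accept
'a' @ 4: {}  — state set empty
rest 'bcc' ignored (set empty)
after full input: {}  (accept=1 not in)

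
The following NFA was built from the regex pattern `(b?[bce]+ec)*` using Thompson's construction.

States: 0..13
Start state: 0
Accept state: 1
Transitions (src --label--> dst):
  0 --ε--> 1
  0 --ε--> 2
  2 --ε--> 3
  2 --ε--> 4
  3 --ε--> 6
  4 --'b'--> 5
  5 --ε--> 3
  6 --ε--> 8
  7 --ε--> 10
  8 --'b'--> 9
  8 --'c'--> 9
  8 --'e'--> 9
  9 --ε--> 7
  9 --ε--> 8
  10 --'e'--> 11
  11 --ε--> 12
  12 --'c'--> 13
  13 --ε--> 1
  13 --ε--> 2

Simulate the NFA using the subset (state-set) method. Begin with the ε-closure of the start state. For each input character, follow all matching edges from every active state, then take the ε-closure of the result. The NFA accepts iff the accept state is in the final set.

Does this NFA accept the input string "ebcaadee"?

S₀ = ε-closure({0}) = {0,1,2,3,4,6,8}
'e' @ 1: {7,8,9,10}
'b' @ 2: {7,8,9,10}
'c' @ 3: {7,8,9,10}
'a' @ 4: {}  — dead — no transitions
rest 'adee' ignored (set empty)
final: {}; accept 1 not in set

Answer: REJECT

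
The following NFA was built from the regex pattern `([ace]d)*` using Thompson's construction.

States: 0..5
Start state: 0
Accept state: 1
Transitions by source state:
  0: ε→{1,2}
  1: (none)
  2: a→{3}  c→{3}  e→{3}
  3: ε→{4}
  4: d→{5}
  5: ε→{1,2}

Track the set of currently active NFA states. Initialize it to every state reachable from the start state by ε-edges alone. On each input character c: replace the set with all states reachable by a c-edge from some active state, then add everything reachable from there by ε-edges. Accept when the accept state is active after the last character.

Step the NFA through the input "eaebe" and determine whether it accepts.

Answer: REJECT

Trace:
S₀ = ε-closure({0}) = {0,1,2}
'e' @ 1: {3,4}
'a' @ 2: {}  — dead — no transitions
rest 'ebe' ignored (set empty)
end set {} — state 1 not in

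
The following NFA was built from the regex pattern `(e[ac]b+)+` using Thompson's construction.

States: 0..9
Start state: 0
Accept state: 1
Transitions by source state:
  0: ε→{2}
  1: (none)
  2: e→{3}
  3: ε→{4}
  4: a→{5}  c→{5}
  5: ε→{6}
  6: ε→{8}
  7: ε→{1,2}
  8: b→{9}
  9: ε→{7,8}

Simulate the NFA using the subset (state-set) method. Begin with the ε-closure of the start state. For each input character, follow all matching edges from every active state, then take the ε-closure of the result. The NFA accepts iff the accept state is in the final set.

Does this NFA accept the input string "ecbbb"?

Answer: ACCEPT

Steps:
initial (ε-close {0}): {0,2}
'e' @ 1: {3,4}
'c' @ 2: {5,6,8}
'b' @ 3: {1,2,7,8,9}  ✓accept
'b' @ 4: {1,2,7,8,9}  ✓accept
'b' @ 5: {1,2,7,8,9}  ✓accept
after full input: {1,2,7,8,9}  (accept=1 in)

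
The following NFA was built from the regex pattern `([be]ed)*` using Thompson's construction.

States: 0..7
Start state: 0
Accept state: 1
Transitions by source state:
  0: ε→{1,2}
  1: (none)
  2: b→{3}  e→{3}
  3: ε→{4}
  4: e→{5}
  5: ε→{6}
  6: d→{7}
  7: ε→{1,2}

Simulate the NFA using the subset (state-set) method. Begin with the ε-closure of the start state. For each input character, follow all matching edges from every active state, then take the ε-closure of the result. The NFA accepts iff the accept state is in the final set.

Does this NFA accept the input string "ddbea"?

Answer: REJECT

Derivation:
start: ε-closure({0}) = {0,1,2}
'd' @ 1: {}  — dead — no transitions
rest 'dbea' ignored (set empty)
final: {}; accept 1 not in set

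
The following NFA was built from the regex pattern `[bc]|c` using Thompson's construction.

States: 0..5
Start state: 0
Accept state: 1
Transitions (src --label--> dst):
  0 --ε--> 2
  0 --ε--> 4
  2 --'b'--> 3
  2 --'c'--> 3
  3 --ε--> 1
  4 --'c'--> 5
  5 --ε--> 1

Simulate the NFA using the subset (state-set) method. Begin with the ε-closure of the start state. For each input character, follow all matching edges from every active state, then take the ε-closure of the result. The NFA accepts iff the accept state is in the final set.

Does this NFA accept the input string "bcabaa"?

Answer: REJECT

Derivation:
initial (ε-close {0}): {0,2,4}
'b' @ 1: {1,3}  ✓accept
'c' @ 2: {}  — no active states
rest 'abaa' ignored (set empty)
end set {} — state 1 not in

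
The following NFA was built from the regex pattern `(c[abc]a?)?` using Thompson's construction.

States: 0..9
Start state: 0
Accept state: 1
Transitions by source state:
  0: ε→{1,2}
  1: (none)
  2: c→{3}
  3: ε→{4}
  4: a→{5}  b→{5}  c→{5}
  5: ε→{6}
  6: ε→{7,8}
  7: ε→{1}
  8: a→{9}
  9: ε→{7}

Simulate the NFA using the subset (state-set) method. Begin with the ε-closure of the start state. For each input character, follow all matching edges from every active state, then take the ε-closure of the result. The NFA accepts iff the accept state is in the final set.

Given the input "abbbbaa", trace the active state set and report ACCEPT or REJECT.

Answer: REJECT

Steps:
S₀ = ε-closure({0}) = {0,1,2}
'a' @ 1: {}  — dead — no transitions
rest 'bbbbaa' ignored (set empty)
final: {}; accept 1 not in set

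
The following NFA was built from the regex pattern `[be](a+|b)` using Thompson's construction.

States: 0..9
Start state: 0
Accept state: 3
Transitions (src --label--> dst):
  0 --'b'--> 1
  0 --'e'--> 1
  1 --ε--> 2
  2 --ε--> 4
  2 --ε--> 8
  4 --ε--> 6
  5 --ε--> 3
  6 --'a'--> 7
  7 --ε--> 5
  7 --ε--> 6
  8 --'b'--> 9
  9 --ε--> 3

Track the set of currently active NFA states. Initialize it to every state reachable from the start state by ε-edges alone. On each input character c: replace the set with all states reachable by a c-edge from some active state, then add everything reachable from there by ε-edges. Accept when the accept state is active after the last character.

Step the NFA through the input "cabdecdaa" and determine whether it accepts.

start: ε-closure({0}) = {0}
'c' @ 1: {}  — state set empty
rest 'abdecdaa' ignored (set empty)
after full input: {}  (accept=3 not in)

Answer: REJECT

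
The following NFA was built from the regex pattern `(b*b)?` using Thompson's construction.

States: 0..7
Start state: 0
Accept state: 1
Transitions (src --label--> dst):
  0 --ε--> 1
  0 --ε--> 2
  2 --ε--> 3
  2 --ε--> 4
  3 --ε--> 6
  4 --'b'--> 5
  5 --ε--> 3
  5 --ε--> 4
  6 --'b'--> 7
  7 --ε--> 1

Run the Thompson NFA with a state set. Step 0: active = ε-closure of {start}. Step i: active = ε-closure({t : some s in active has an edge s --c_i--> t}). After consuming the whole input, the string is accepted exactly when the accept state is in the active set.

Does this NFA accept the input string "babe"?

start: ε-closure({0}) = {0,1,2,3,4,6}
'b' @ 1: {1,3,4,5,6,7}  (accept∈set)
'a' @ 2: {}  — dead — no transitions
rest 'be' ignored (set empty)
end set {} — state 1 not in

Answer: REJECT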